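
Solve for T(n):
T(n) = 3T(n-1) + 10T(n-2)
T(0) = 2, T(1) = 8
Characteristic equation: x² - 3x - 10 = 0, which factors as (x - (5))(x - (-2)) = 0.
Roots r₁ = 5, r₂ = -2 (distinct).
General solution: T(n) = A·(5)^n + B·(-2)^n.
From T(0) = 2: A + B = 2.
From T(1) = 8: 5A - 2B = 8.
Solving: A = \frac{12}{7}, B = \frac{2}{7}.
So T(n) = \frac{2 \left(-2\right)^{n}}{7} + \frac{12 \cdot 5^{n}}{7}.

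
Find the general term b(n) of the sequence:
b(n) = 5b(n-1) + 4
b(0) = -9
First-order linear non-homogeneous.
Homogeneous solution: b_h(n) = A·(5)^n.
Try constant particular solution b_p = K: K = 5K + 4 ⇒ K = -1.
General: b(n) = A·(5)^n - 1.
Apply b(0) = -9: A - 1 = -9 ⇒ A = -8.
So b(n) = - 8 \cdot 5^{n} - 1.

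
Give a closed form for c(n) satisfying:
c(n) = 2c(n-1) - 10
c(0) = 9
First-order linear non-homogeneous.
Homogeneous solution: c_h(n) = A·(2)^n.
Try constant particular solution c_p = K: K = 2K - 10 ⇒ K = 10.
General: c(n) = A·(2)^n + 10.
Apply c(0) = 9: A + 10 = 9 ⇒ A = -1.
So c(n) = 10 - 2^{n}.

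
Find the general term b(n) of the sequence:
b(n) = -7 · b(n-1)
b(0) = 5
Pure geometric recurrence with ratio -7.
By induction b(n) = b(0) · (-7)^n = 5 \left(-7\right)^{n}.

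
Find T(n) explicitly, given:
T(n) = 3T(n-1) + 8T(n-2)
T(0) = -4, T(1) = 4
Characteristic equation: x² - 3x - 8 = 0.
Discriminant Δ = (3)² + 4·(8) = 41.
Roots r₁,₂ = (3 ± √41)/2, so r₁ = \frac{3}{2} + \frac{\sqrt{41}}{2}, r₂ = \frac{3}{2} - \frac{\sqrt{41}}{2}.
General solution: T(n) = A·r₁^n + B·r₂^n.
From the initial conditions, A + B = -4 and r₁A + r₂B = 4.
Since r₁ - r₂ = √41: A = (4 - (-4)r₂)/√41 = -2 + \frac{10 \sqrt{41}}{41}, and B = -4 - A = -2 - \frac{10 \sqrt{41}}{41}.
So T(n) = \left(-2 + \frac{10 \sqrt{41}}{41}\right)\left(\frac{3}{2} + \frac{\sqrt{41}}{2}\right)^n + \left(-2 - \frac{10 \sqrt{41}}{41}\right)\left(\frac{3}{2} - \frac{\sqrt{41}}{2}\right)^n.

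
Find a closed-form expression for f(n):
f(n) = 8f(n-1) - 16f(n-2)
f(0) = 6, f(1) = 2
Characteristic equation: x² - 8x + 16 = 0, which is (x - (4))².
Repeated root r = 4.
General solution: f(n) = (A + Bn)·(4)^n.
From f(0) = 6: A = 6.
From f(1) = 2: (A + B)·(4) = 2 ⇒ B = - \frac{11}{2}.
So f(n) = \left(6 - \frac{11 n}{2}\right) \cdot (4)^n.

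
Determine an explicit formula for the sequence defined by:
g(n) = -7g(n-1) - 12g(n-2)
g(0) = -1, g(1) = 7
Characteristic equation: x² + 7x + 12 = 0, which factors as (x - (-4))(x - (-3)) = 0.
Roots r₁ = -4, r₂ = -3 (distinct).
General solution: g(n) = A·(-4)^n + B·(-3)^n.
From g(0) = -1: A + B = -1.
From g(1) = 7: -4A - 3B = 7.
Solving: A = -4, B = 3.
So g(n) = 3 \left(-3\right)^{n} - 4 \left(-4\right)^{n}.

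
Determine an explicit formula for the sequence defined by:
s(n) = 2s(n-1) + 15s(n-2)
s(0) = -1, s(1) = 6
Characteristic equation: x² - 2x - 15 = 0, which factors as (x - (-3))(x - (5)) = 0.
Roots r₁ = -3, r₂ = 5 (distinct).
General solution: s(n) = A·(-3)^n + B·(5)^n.
From s(0) = -1: A + B = -1.
From s(1) = 6: -3A + 5B = 6.
Solving: A = - \frac{11}{8}, B = \frac{3}{8}.
So s(n) = - \frac{11 \left(-3\right)^{n}}{8} + \frac{3 \cdot 5^{n}}{8}.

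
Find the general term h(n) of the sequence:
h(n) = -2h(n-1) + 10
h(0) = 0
First-order linear non-homogeneous.
Homogeneous solution: h_h(n) = A·(-2)^n.
Try constant particular solution h_p = K: K = -2K + 10 ⇒ K = \frac{10}{3}.
General: h(n) = A·(-2)^n + \frac{10}{3}.
Apply h(0) = 0: A + \frac{10}{3} = 0 ⇒ A = - \frac{10}{3}.
So h(n) = \frac{10}{3} - \frac{10 \left(-2\right)^{n}}{3}.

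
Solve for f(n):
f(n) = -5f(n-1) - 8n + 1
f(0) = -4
First-order linear with linear forcing.
Homogeneous solution: f_h(n) = A·(-5)^n.
Try particular f_p(n) = pn + q. Substituting:
  pn + q = -5(p(n-1) + q) - 8n + 1.
Matching the n-coefficient: p = -5p - 8 ⇒ p = - \frac{4}{3}.
Matching constants: q = 5p - 5q + 1 ⇒ q = - \frac{17}{18}.
General: f(n) = A·(-5)^n - \frac{4 n}{3} - \frac{17}{18}.
Apply f(0) = -4: A - \frac{17}{18} = -4 ⇒ A = - \frac{55}{18}.
So f(n) = - \frac{55 \left(-5\right)^{n}}{18} - \frac{4 n}{3} - \frac{17}{18}.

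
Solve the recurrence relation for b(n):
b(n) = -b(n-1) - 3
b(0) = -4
First-order linear non-homogeneous.
Homogeneous solution: b_h(n) = A·(-1)^n.
Try constant particular solution b_p = K: K = -K - 3 ⇒ K = - \frac{3}{2}.
General: b(n) = A·(-1)^n - \frac{3}{2}.
Apply b(0) = -4: A - \frac{3}{2} = -4 ⇒ A = - \frac{5}{2}.
So b(n) = - \frac{5 \left(-1\right)^{n}}{2} - \frac{3}{2}.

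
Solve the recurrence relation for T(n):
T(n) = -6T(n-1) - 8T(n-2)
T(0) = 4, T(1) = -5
Characteristic equation: x² + 6x + 8 = 0, which factors as (x - (-4))(x - (-2)) = 0.
Roots r₁ = -4, r₂ = -2 (distinct).
General solution: T(n) = A·(-4)^n + B·(-2)^n.
From T(0) = 4: A + B = 4.
From T(1) = -5: -4A - 2B = -5.
Solving: A = - \frac{3}{2}, B = \frac{11}{2}.
So T(n) = \frac{11 \left(-2\right)^{n}}{2} - \frac{3 \left(-4\right)^{n}}{2}.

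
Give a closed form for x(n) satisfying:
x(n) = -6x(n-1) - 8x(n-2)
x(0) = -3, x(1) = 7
Characteristic equation: x² + 6x + 8 = 0, which factors as (x - (-4))(x - (-2)) = 0.
Roots r₁ = -4, r₂ = -2 (distinct).
General solution: x(n) = A·(-4)^n + B·(-2)^n.
From x(0) = -3: A + B = -3.
From x(1) = 7: -4A - 2B = 7.
Solving: A = - \frac{1}{2}, B = - \frac{5}{2}.
So x(n) = - \frac{5 \left(-2\right)^{n}}{2} - \frac{\left(-4\right)^{n}}{2}.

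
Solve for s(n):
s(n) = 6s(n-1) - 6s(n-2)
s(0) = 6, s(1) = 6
Characteristic equation: x² - 6x + 6 = 0.
Discriminant Δ = (6)² + 4·(-6) = 12.
Roots r₁,₂ = (6 ± √12)/2, so r₁ = \sqrt{3} + 3, r₂ = 3 - \sqrt{3}.
General solution: s(n) = A·r₁^n + B·r₂^n.
From the initial conditions, A + B = 6 and r₁A + r₂B = 6.
Since r₁ - r₂ = √12: A = (6 - (6)r₂)/√12 = 3 - 2 \sqrt{3}, and B = 6 - A = 3 + 2 \sqrt{3}.
So s(n) = \left(3 - 2 \sqrt{3}\right)\left(\sqrt{3} + 3\right)^n + \left(3 + 2 \sqrt{3}\right)\left(3 - \sqrt{3}\right)^n.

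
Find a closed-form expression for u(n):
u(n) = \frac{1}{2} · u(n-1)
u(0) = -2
Pure geometric recurrence with ratio \frac{1}{2}.
By induction u(n) = u(0) · (\frac{1}{2})^n = - 2 \cdot 2^{- n}.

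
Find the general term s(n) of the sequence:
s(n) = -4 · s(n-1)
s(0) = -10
Pure geometric recurrence with ratio -4.
By induction s(n) = s(0) · (-4)^n = - 10 \left(-4\right)^{n}.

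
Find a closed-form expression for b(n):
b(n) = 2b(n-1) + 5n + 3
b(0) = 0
First-order linear with linear forcing.
Homogeneous solution: b_h(n) = A·(2)^n.
Try particular b_p(n) = pn + q. Substituting:
  pn + q = 2(p(n-1) + q) + 5n + 3.
Matching the n-coefficient: p = 2p + 5 ⇒ p = -5.
Matching constants: q = -2p + 2q + 3 ⇒ q = -13.
General: b(n) = A·(2)^n - 5 n - 13.
Apply b(0) = 0: A - 13 = 0 ⇒ A = 13.
So b(n) = 13 \cdot 2^{n} - 5 n - 13.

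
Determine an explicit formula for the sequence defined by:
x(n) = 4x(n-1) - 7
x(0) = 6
First-order linear non-homogeneous.
Homogeneous solution: x_h(n) = A·(4)^n.
Try constant particular solution x_p = K: K = 4K - 7 ⇒ K = \frac{7}{3}.
General: x(n) = A·(4)^n + \frac{7}{3}.
Apply x(0) = 6: A + \frac{7}{3} = 6 ⇒ A = \frac{11}{3}.
So x(n) = \frac{11 \cdot 4^{n}}{3} + \frac{7}{3}.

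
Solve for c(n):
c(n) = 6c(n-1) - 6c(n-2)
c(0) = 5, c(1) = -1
Characteristic equation: x² - 6x + 6 = 0.
Discriminant Δ = (6)² + 4·(-6) = 12.
Roots r₁,₂ = (6 ± √12)/2, so r₁ = \sqrt{3} + 3, r₂ = 3 - \sqrt{3}.
General solution: c(n) = A·r₁^n + B·r₂^n.
From the initial conditions, A + B = 5 and r₁A + r₂B = -1.
Since r₁ - r₂ = √12: A = (-1 - (5)r₂)/√12 = \frac{5}{2} - \frac{8 \sqrt{3}}{3}, and B = 5 - A = \frac{5}{2} + \frac{8 \sqrt{3}}{3}.
So c(n) = \left(\frac{5}{2} - \frac{8 \sqrt{3}}{3}\right)\left(\sqrt{3} + 3\right)^n + \left(\frac{5}{2} + \frac{8 \sqrt{3}}{3}\right)\left(3 - \sqrt{3}\right)^n.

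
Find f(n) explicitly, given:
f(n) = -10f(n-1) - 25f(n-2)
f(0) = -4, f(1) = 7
Characteristic equation: x² + 10x + 25 = 0, which is (x - (-5))².
Repeated root r = -5.
General solution: f(n) = (A + Bn)·(-5)^n.
From f(0) = -4: A = -4.
From f(1) = 7: (A + B)·(-5) = 7 ⇒ B = \frac{13}{5}.
So f(n) = \left(\frac{13 n}{5} - 4\right) \cdot (-5)^n.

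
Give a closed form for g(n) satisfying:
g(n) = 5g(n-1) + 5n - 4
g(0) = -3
First-order linear with linear forcing.
Homogeneous solution: g_h(n) = A·(5)^n.
Try particular g_p(n) = pn + q. Substituting:
  pn + q = 5(p(n-1) + q) + 5n - 4.
Matching the n-coefficient: p = 5p + 5 ⇒ p = - \frac{5}{4}.
Matching constants: q = -5p + 5q - 4 ⇒ q = - \frac{9}{16}.
General: g(n) = A·(5)^n - \frac{5 n}{4} - \frac{9}{16}.
Apply g(0) = -3: A - \frac{9}{16} = -3 ⇒ A = - \frac{39}{16}.
So g(n) = - \frac{39 \cdot 5^{n}}{16} - \frac{5 n}{4} - \frac{9}{16}.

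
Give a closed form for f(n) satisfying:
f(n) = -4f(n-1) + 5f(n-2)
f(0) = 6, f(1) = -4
Characteristic equation: x² + 4x - 5 = 0, which factors as (x - (-5))(x - (1)) = 0.
Roots r₁ = -5, r₂ = 1 (distinct).
General solution: f(n) = A·(-5)^n + B·(1)^n.
From f(0) = 6: A + B = 6.
From f(1) = -4: -5A + B = -4.
Solving: A = \frac{5}{3}, B = \frac{13}{3}.
So f(n) = \frac{5 \left(-5\right)^{n}}{3} + \frac{13}{3}.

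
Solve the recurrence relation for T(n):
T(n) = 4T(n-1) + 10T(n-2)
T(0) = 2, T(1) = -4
Characteristic equation: x² - 4x - 10 = 0.
Discriminant Δ = (4)² + 4·(10) = 56.
Roots r₁,₂ = (4 ± √56)/2, so r₁ = 2 + \sqrt{14}, r₂ = 2 - \sqrt{14}.
General solution: T(n) = A·r₁^n + B·r₂^n.
From the initial conditions, A + B = 2 and r₁A + r₂B = -4.
Since r₁ - r₂ = √56: A = (-4 - (2)r₂)/√56 = 1 - \frac{2 \sqrt{14}}{7}, and B = 2 - A = 1 + \frac{2 \sqrt{14}}{7}.
So T(n) = \left(1 - \frac{2 \sqrt{14}}{7}\right)\left(2 + \sqrt{14}\right)^n + \left(1 + \frac{2 \sqrt{14}}{7}\right)\left(2 - \sqrt{14}\right)^n.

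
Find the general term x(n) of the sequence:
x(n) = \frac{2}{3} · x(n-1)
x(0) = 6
Pure geometric recurrence with ratio \frac{2}{3}.
By induction x(n) = x(0) · (\frac{2}{3})^n = 6 \left(\frac{2}{3}\right)^{n}.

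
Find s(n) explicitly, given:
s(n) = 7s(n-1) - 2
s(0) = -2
First-order linear non-homogeneous.
Homogeneous solution: s_h(n) = A·(7)^n.
Try constant particular solution s_p = K: K = 7K - 2 ⇒ K = \frac{1}{3}.
General: s(n) = A·(7)^n + \frac{1}{3}.
Apply s(0) = -2: A + \frac{1}{3} = -2 ⇒ A = - \frac{7}{3}.
So s(n) = \frac{1}{3} - \frac{7 \cdot 7^{n}}{3}.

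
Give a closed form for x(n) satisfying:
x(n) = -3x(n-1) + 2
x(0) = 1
First-order linear non-homogeneous.
Homogeneous solution: x_h(n) = A·(-3)^n.
Try constant particular solution x_p = K: K = -3K + 2 ⇒ K = \frac{1}{2}.
General: x(n) = A·(-3)^n + \frac{1}{2}.
Apply x(0) = 1: A + \frac{1}{2} = 1 ⇒ A = \frac{1}{2}.
So x(n) = \frac{\left(-3\right)^{n}}{2} + \frac{1}{2}.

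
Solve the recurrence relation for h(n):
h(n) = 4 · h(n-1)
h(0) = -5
Pure geometric recurrence with ratio 4.
By induction h(n) = h(0) · (4)^n = - 5 \cdot 4^{n}.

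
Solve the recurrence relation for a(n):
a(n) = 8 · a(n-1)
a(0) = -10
Pure geometric recurrence with ratio 8.
By induction a(n) = a(0) · (8)^n = - 10 \cdot 8^{n}.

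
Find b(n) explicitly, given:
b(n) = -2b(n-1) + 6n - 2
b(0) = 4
First-order linear with linear forcing.
Homogeneous solution: b_h(n) = A·(-2)^n.
Try particular b_p(n) = pn + q. Substituting:
  pn + q = -2(p(n-1) + q) + 6n - 2.
Matching the n-coefficient: p = -2p + 6 ⇒ p = 2.
Matching constants: q = 2p - 2q - 2 ⇒ q = \frac{2}{3}.
General: b(n) = A·(-2)^n + 2 n + \frac{2}{3}.
Apply b(0) = 4: A + \frac{2}{3} = 4 ⇒ A = \frac{10}{3}.
So b(n) = \frac{10 \left(-2\right)^{n}}{3} + 2 n + \frac{2}{3}.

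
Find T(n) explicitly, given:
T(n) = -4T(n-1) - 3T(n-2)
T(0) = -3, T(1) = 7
Characteristic equation: x² + 4x + 3 = 0, which factors as (x - (-3))(x - (-1)) = 0.
Roots r₁ = -3, r₂ = -1 (distinct).
General solution: T(n) = A·(-3)^n + B·(-1)^n.
From T(0) = -3: A + B = -3.
From T(1) = 7: -3A - B = 7.
Solving: A = -2, B = -1.
So T(n) = - \left(-1\right)^{n} - 2 \left(-3\right)^{n}.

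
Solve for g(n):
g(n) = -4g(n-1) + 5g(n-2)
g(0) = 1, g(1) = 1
Characteristic equation: x² + 4x - 5 = 0, which factors as (x - (1))(x - (-5)) = 0.
Roots r₁ = 1, r₂ = -5 (distinct).
General solution: g(n) = A·(1)^n + B·(-5)^n.
From g(0) = 1: A + B = 1.
From g(1) = 1: A - 5B = 1.
Solving: A = 1, B = 0.
So g(n) = 1.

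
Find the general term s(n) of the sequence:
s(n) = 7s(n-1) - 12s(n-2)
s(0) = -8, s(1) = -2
Characteristic equation: x² - 7x + 12 = 0, which factors as (x - (3))(x - (4)) = 0.
Roots r₁ = 3, r₂ = 4 (distinct).
General solution: s(n) = A·(3)^n + B·(4)^n.
From s(0) = -8: A + B = -8.
From s(1) = -2: 3A + 4B = -2.
Solving: A = -30, B = 22.
So s(n) = - 30 \cdot 3^{n} + 22 \cdot 4^{n}.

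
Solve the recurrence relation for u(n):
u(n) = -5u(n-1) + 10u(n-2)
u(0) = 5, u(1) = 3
Characteristic equation: x² + 5x - 10 = 0.
Discriminant Δ = (-5)² + 4·(10) = 65.
Roots r₁,₂ = (-5 ± √65)/2, so r₁ = - \frac{5}{2} + \frac{\sqrt{65}}{2}, r₂ = - \frac{\sqrt{65}}{2} - \frac{5}{2}.
General solution: u(n) = A·r₁^n + B·r₂^n.
From the initial conditions, A + B = 5 and r₁A + r₂B = 3.
Since r₁ - r₂ = √65: A = (3 - (5)r₂)/√65 = \frac{31 \sqrt{65}}{130} + \frac{5}{2}, and B = 5 - A = \frac{5}{2} - \frac{31 \sqrt{65}}{130}.
So u(n) = \left(\frac{31 \sqrt{65}}{130} + \frac{5}{2}\right)\left(- \frac{5}{2} + \frac{\sqrt{65}}{2}\right)^n + \left(\frac{5}{2} - \frac{31 \sqrt{65}}{130}\right)\left(- \frac{\sqrt{65}}{2} - \frac{5}{2}\right)^n.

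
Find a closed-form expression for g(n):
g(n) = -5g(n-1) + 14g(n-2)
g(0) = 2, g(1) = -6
Characteristic equation: x² + 5x - 14 = 0, which factors as (x - (-7))(x - (2)) = 0.
Roots r₁ = -7, r₂ = 2 (distinct).
General solution: g(n) = A·(-7)^n + B·(2)^n.
From g(0) = 2: A + B = 2.
From g(1) = -6: -7A + 2B = -6.
Solving: A = \frac{10}{9}, B = \frac{8}{9}.
So g(n) = \frac{10 \left(-7\right)^{n}}{9} + \frac{8 \cdot 2^{n}}{9}.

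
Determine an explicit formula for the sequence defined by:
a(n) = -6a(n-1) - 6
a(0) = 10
First-order linear non-homogeneous.
Homogeneous solution: a_h(n) = A·(-6)^n.
Try constant particular solution a_p = K: K = -6K - 6 ⇒ K = - \frac{6}{7}.
General: a(n) = A·(-6)^n - \frac{6}{7}.
Apply a(0) = 10: A - \frac{6}{7} = 10 ⇒ A = \frac{76}{7}.
So a(n) = \frac{76 \left(-6\right)^{n}}{7} - \frac{6}{7}.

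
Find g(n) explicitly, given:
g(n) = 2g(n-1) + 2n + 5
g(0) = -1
First-order linear with linear forcing.
Homogeneous solution: g_h(n) = A·(2)^n.
Try particular g_p(n) = pn + q. Substituting:
  pn + q = 2(p(n-1) + q) + 2n + 5.
Matching the n-coefficient: p = 2p + 2 ⇒ p = -2.
Matching constants: q = -2p + 2q + 5 ⇒ q = -9.
General: g(n) = A·(2)^n - 2 n - 9.
Apply g(0) = -1: A - 9 = -1 ⇒ A = 8.
So g(n) = 8 \cdot 2^{n} - 2 n - 9.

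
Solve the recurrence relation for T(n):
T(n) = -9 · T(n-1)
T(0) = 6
Pure geometric recurrence with ratio -9.
By induction T(n) = T(0) · (-9)^n = 6 \left(-9\right)^{n}.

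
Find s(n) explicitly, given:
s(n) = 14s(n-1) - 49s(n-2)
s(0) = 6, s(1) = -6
Characteristic equation: x² - 14x + 49 = 0, which is (x - (7))².
Repeated root r = 7.
General solution: s(n) = (A + Bn)·(7)^n.
From s(0) = 6: A = 6.
From s(1) = -6: (A + B)·(7) = -6 ⇒ B = - \frac{48}{7}.
So s(n) = \left(6 - \frac{48 n}{7}\right) \cdot (7)^n.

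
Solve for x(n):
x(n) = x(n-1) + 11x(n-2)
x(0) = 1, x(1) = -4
Characteristic equation: x² - x - 11 = 0.
Discriminant Δ = (1)² + 4·(11) = 45.
Roots r₁,₂ = (1 ± √45)/2, so r₁ = \frac{1}{2} + \frac{3 \sqrt{5}}{2}, r₂ = \frac{1}{2} - \frac{3 \sqrt{5}}{2}.
General solution: x(n) = A·r₁^n + B·r₂^n.
From the initial conditions, A + B = 1 and r₁A + r₂B = -4.
Since r₁ - r₂ = √45: A = (-4 - (1)r₂)/√45 = \frac{1}{2} - \frac{3 \sqrt{5}}{10}, and B = 1 - A = \frac{1}{2} + \frac{3 \sqrt{5}}{10}.
So x(n) = \left(\frac{1}{2} - \frac{3 \sqrt{5}}{10}\right)\left(\frac{1}{2} + \frac{3 \sqrt{5}}{2}\right)^n + \left(\frac{1}{2} + \frac{3 \sqrt{5}}{10}\right)\left(\frac{1}{2} - \frac{3 \sqrt{5}}{2}\right)^n.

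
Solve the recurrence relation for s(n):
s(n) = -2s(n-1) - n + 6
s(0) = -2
First-order linear with linear forcing.
Homogeneous solution: s_h(n) = A·(-2)^n.
Try particular s_p(n) = pn + q. Substituting:
  pn + q = -2(p(n-1) + q) - n + 6.
Matching the n-coefficient: p = -2p - 1 ⇒ p = - \frac{1}{3}.
Matching constants: q = 2p - 2q + 6 ⇒ q = \frac{16}{9}.
General: s(n) = A·(-2)^n - \frac{n}{3} + \frac{16}{9}.
Apply s(0) = -2: A + \frac{16}{9} = -2 ⇒ A = - \frac{34}{9}.
So s(n) = - \frac{34 \left(-2\right)^{n}}{9} - \frac{n}{3} + \frac{16}{9}.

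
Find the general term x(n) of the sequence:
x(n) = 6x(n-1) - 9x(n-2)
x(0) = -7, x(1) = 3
Characteristic equation: x² - 6x + 9 = 0, which is (x - (3))².
Repeated root r = 3.
General solution: x(n) = (A + Bn)·(3)^n.
From x(0) = -7: A = -7.
From x(1) = 3: (A + B)·(3) = 3 ⇒ B = 8.
So x(n) = \left(8 n - 7\right) \cdot (3)^n.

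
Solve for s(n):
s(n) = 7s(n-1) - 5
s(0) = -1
First-order linear non-homogeneous.
Homogeneous solution: s_h(n) = A·(7)^n.
Try constant particular solution s_p = K: K = 7K - 5 ⇒ K = \frac{5}{6}.
General: s(n) = A·(7)^n + \frac{5}{6}.
Apply s(0) = -1: A + \frac{5}{6} = -1 ⇒ A = - \frac{11}{6}.
So s(n) = \frac{5}{6} - \frac{11 \cdot 7^{n}}{6}.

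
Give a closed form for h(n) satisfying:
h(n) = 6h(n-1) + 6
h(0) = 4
First-order linear non-homogeneous.
Homogeneous solution: h_h(n) = A·(6)^n.
Try constant particular solution h_p = K: K = 6K + 6 ⇒ K = - \frac{6}{5}.
General: h(n) = A·(6)^n - \frac{6}{5}.
Apply h(0) = 4: A - \frac{6}{5} = 4 ⇒ A = \frac{26}{5}.
So h(n) = \frac{26 \cdot 6^{n}}{5} - \frac{6}{5}.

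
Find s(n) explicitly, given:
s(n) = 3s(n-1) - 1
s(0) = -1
First-order linear non-homogeneous.
Homogeneous solution: s_h(n) = A·(3)^n.
Try constant particular solution s_p = K: K = 3K - 1 ⇒ K = \frac{1}{2}.
General: s(n) = A·(3)^n + \frac{1}{2}.
Apply s(0) = -1: A + \frac{1}{2} = -1 ⇒ A = - \frac{3}{2}.
So s(n) = \frac{1}{2} - \frac{3 \cdot 3^{n}}{2}.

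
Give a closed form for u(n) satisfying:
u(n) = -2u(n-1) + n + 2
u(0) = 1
First-order linear with linear forcing.
Homogeneous solution: u_h(n) = A·(-2)^n.
Try particular u_p(n) = pn + q. Substituting:
  pn + q = -2(p(n-1) + q) + n + 2.
Matching the n-coefficient: p = -2p + 1 ⇒ p = \frac{1}{3}.
Matching constants: q = 2p - 2q + 2 ⇒ q = \frac{8}{9}.
General: u(n) = A·(-2)^n + \frac{n}{3} + \frac{8}{9}.
Apply u(0) = 1: A + \frac{8}{9} = 1 ⇒ A = \frac{1}{9}.
So u(n) = \frac{\left(-2\right)^{n}}{9} + \frac{n}{3} + \frac{8}{9}.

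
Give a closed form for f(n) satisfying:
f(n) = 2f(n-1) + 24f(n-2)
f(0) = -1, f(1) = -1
Characteristic equation: x² - 2x - 24 = 0, which factors as (x - (6))(x - (-4)) = 0.
Roots r₁ = 6, r₂ = -4 (distinct).
General solution: f(n) = A·(6)^n + B·(-4)^n.
From f(0) = -1: A + B = -1.
From f(1) = -1: 6A - 4B = -1.
Solving: A = - \frac{1}{2}, B = - \frac{1}{2}.
So f(n) = - \frac{\left(-4\right)^{n}}{2} - \frac{6^{n}}{2}.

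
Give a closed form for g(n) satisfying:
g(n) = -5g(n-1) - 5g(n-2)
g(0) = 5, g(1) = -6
Characteristic equation: x² + 5x + 5 = 0.
Discriminant Δ = (-5)² + 4·(-5) = 5.
Roots r₁,₂ = (-5 ± √5)/2, so r₁ = - \frac{5}{2} + \frac{\sqrt{5}}{2}, r₂ = - \frac{5}{2} - \frac{\sqrt{5}}{2}.
General solution: g(n) = A·r₁^n + B·r₂^n.
From the initial conditions, A + B = 5 and r₁A + r₂B = -6.
Since r₁ - r₂ = √5: A = (-6 - (5)r₂)/√5 = \frac{5}{2} + \frac{13 \sqrt{5}}{10}, and B = 5 - A = \frac{5}{2} - \frac{13 \sqrt{5}}{10}.
So g(n) = \left(\frac{5}{2} + \frac{13 \sqrt{5}}{10}\right)\left(- \frac{5}{2} + \frac{\sqrt{5}}{2}\right)^n + \left(\frac{5}{2} - \frac{13 \sqrt{5}}{10}\right)\left(- \frac{5}{2} - \frac{\sqrt{5}}{2}\right)^n.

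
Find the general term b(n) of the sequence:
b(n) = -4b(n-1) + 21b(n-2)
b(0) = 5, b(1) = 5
Characteristic equation: x² + 4x - 21 = 0, which factors as (x - (3))(x - (-7)) = 0.
Roots r₁ = 3, r₂ = -7 (distinct).
General solution: b(n) = A·(3)^n + B·(-7)^n.
From b(0) = 5: A + B = 5.
From b(1) = 5: 3A - 7B = 5.
Solving: A = 4, B = 1.
So b(n) = \left(-7\right)^{n} + 4 \cdot 3^{n}.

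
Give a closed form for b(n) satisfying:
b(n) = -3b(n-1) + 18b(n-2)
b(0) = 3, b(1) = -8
Characteristic equation: x² + 3x - 18 = 0, which factors as (x - (3))(x - (-6)) = 0.
Roots r₁ = 3, r₂ = -6 (distinct).
General solution: b(n) = A·(3)^n + B·(-6)^n.
From b(0) = 3: A + B = 3.
From b(1) = -8: 3A - 6B = -8.
Solving: A = \frac{10}{9}, B = \frac{17}{9}.
So b(n) = \frac{17 \left(-6\right)^{n}}{9} + \frac{10 \cdot 3^{n}}{9}.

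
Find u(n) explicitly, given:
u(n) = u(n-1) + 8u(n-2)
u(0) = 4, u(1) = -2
Characteristic equation: x² - x - 8 = 0.
Discriminant Δ = (1)² + 4·(8) = 33.
Roots r₁,₂ = (1 ± √33)/2, so r₁ = \frac{1}{2} + \frac{\sqrt{33}}{2}, r₂ = \frac{1}{2} - \frac{\sqrt{33}}{2}.
General solution: u(n) = A·r₁^n + B·r₂^n.
From the initial conditions, A + B = 4 and r₁A + r₂B = -2.
Since r₁ - r₂ = √33: A = (-2 - (4)r₂)/√33 = 2 - \frac{4 \sqrt{33}}{33}, and B = 4 - A = \frac{4 \sqrt{33}}{33} + 2.
So u(n) = \left(2 - \frac{4 \sqrt{33}}{33}\right)\left(\frac{1}{2} + \frac{\sqrt{33}}{2}\right)^n + \left(\frac{4 \sqrt{33}}{33} + 2\right)\left(\frac{1}{2} - \frac{\sqrt{33}}{2}\right)^n.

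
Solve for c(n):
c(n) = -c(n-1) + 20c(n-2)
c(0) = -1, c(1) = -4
Characteristic equation: x² + x - 20 = 0, which factors as (x - (4))(x - (-5)) = 0.
Roots r₁ = 4, r₂ = -5 (distinct).
General solution: c(n) = A·(4)^n + B·(-5)^n.
From c(0) = -1: A + B = -1.
From c(1) = -4: 4A - 5B = -4.
Solving: A = -1, B = 0.
So c(n) = - 4^{n}.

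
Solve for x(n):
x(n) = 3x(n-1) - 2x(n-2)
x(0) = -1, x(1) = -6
Characteristic equation: x² - 3x + 2 = 0, which factors as (x - (1))(x - (2)) = 0.
Roots r₁ = 1, r₂ = 2 (distinct).
General solution: x(n) = A·(1)^n + B·(2)^n.
From x(0) = -1: A + B = -1.
From x(1) = -6: A + 2B = -6.
Solving: A = 4, B = -5.
So x(n) = 4 - 5 \cdot 2^{n}.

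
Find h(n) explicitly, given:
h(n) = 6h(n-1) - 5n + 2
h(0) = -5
First-order linear with linear forcing.
Homogeneous solution: h_h(n) = A·(6)^n.
Try particular h_p(n) = pn + q. Substituting:
  pn + q = 6(p(n-1) + q) - 5n + 2.
Matching the n-coefficient: p = 6p - 5 ⇒ p = 1.
Matching constants: q = -6p + 6q + 2 ⇒ q = \frac{4}{5}.
General: h(n) = A·(6)^n + n + \frac{4}{5}.
Apply h(0) = -5: A + \frac{4}{5} = -5 ⇒ A = - \frac{29}{5}.
So h(n) = - \frac{29 \cdot 6^{n}}{5} + n + \frac{4}{5}.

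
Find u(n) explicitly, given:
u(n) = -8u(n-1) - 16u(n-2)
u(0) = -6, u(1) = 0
Characteristic equation: x² + 8x + 16 = 0, which is (x - (-4))².
Repeated root r = -4.
General solution: u(n) = (A + Bn)·(-4)^n.
From u(0) = -6: A = -6.
From u(1) = 0: (A + B)·(-4) = 0 ⇒ B = 6.
So u(n) = \left(6 n - 6\right) \cdot (-4)^n.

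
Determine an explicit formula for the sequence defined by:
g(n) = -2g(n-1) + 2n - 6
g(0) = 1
First-order linear with linear forcing.
Homogeneous solution: g_h(n) = A·(-2)^n.
Try particular g_p(n) = pn + q. Substituting:
  pn + q = -2(p(n-1) + q) + 2n - 6.
Matching the n-coefficient: p = -2p + 2 ⇒ p = \frac{2}{3}.
Matching constants: q = 2p - 2q - 6 ⇒ q = - \frac{14}{9}.
General: g(n) = A·(-2)^n + \frac{2 n}{3} - \frac{14}{9}.
Apply g(0) = 1: A - \frac{14}{9} = 1 ⇒ A = \frac{23}{9}.
So g(n) = \frac{23 \left(-2\right)^{n}}{9} + \frac{2 n}{3} - \frac{14}{9}.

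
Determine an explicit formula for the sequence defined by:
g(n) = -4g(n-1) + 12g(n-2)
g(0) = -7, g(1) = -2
Characteristic equation: x² + 4x - 12 = 0, which factors as (x - (-6))(x - (2)) = 0.
Roots r₁ = -6, r₂ = 2 (distinct).
General solution: g(n) = A·(-6)^n + B·(2)^n.
From g(0) = -7: A + B = -7.
From g(1) = -2: -6A + 2B = -2.
Solving: A = - \frac{3}{2}, B = - \frac{11}{2}.
So g(n) = - \frac{3 \left(-6\right)^{n}}{2} - \frac{11 \cdot 2^{n}}{2}.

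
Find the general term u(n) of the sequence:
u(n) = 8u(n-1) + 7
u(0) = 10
First-order linear non-homogeneous.
Homogeneous solution: u_h(n) = A·(8)^n.
Try constant particular solution u_p = K: K = 8K + 7 ⇒ K = -1.
General: u(n) = A·(8)^n - 1.
Apply u(0) = 10: A - 1 = 10 ⇒ A = 11.
So u(n) = 11 \cdot 8^{n} - 1.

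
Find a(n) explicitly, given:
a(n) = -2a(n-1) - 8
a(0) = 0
First-order linear non-homogeneous.
Homogeneous solution: a_h(n) = A·(-2)^n.
Try constant particular solution a_p = K: K = -2K - 8 ⇒ K = - \frac{8}{3}.
General: a(n) = A·(-2)^n - \frac{8}{3}.
Apply a(0) = 0: A - \frac{8}{3} = 0 ⇒ A = \frac{8}{3}.
So a(n) = \frac{8 \left(-2\right)^{n}}{3} - \frac{8}{3}.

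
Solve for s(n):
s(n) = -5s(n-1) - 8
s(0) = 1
First-order linear non-homogeneous.
Homogeneous solution: s_h(n) = A·(-5)^n.
Try constant particular solution s_p = K: K = -5K - 8 ⇒ K = - \frac{4}{3}.
General: s(n) = A·(-5)^n - \frac{4}{3}.
Apply s(0) = 1: A - \frac{4}{3} = 1 ⇒ A = \frac{7}{3}.
So s(n) = \frac{7 \left(-5\right)^{n}}{3} - \frac{4}{3}.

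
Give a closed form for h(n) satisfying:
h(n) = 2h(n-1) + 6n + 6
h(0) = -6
First-order linear with linear forcing.
Homogeneous solution: h_h(n) = A·(2)^n.
Try particular h_p(n) = pn + q. Substituting:
  pn + q = 2(p(n-1) + q) + 6n + 6.
Matching the n-coefficient: p = 2p + 6 ⇒ p = -6.
Matching constants: q = -2p + 2q + 6 ⇒ q = -18.
General: h(n) = A·(2)^n - 6 n - 18.
Apply h(0) = -6: A - 18 = -6 ⇒ A = 12.
So h(n) = 12 \cdot 2^{n} - 6 n - 18.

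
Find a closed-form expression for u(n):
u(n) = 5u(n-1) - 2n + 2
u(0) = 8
First-order linear with linear forcing.
Homogeneous solution: u_h(n) = A·(5)^n.
Try particular u_p(n) = pn + q. Substituting:
  pn + q = 5(p(n-1) + q) - 2n + 2.
Matching the n-coefficient: p = 5p - 2 ⇒ p = \frac{1}{2}.
Matching constants: q = -5p + 5q + 2 ⇒ q = \frac{1}{8}.
General: u(n) = A·(5)^n + \frac{n}{2} + \frac{1}{8}.
Apply u(0) = 8: A + \frac{1}{8} = 8 ⇒ A = \frac{63}{8}.
So u(n) = \frac{63 \cdot 5^{n}}{8} + \frac{n}{2} + \frac{1}{8}.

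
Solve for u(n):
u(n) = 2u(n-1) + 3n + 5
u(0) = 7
First-order linear with linear forcing.
Homogeneous solution: u_h(n) = A·(2)^n.
Try particular u_p(n) = pn + q. Substituting:
  pn + q = 2(p(n-1) + q) + 3n + 5.
Matching the n-coefficient: p = 2p + 3 ⇒ p = -3.
Matching constants: q = -2p + 2q + 5 ⇒ q = -11.
General: u(n) = A·(2)^n - 3 n - 11.
Apply u(0) = 7: A - 11 = 7 ⇒ A = 18.
So u(n) = 18 \cdot 2^{n} - 3 n - 11.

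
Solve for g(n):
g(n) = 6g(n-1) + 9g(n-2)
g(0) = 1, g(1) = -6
Characteristic equation: x² - 6x - 9 = 0.
Discriminant Δ = (6)² + 4·(9) = 72.
Roots r₁,₂ = (6 ± √72)/2, so r₁ = 3 + 3 \sqrt{2}, r₂ = 3 - 3 \sqrt{2}.
General solution: g(n) = A·r₁^n + B·r₂^n.
From the initial conditions, A + B = 1 and r₁A + r₂B = -6.
Since r₁ - r₂ = √72: A = (-6 - (1)r₂)/√72 = \frac{1}{2} - \frac{3 \sqrt{2}}{4}, and B = 1 - A = \frac{1}{2} + \frac{3 \sqrt{2}}{4}.
So g(n) = \left(\frac{1}{2} - \frac{3 \sqrt{2}}{4}\right)\left(3 + 3 \sqrt{2}\right)^n + \left(\frac{1}{2} + \frac{3 \sqrt{2}}{4}\right)\left(3 - 3 \sqrt{2}\right)^n.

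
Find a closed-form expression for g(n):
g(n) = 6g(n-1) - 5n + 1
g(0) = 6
First-order linear with linear forcing.
Homogeneous solution: g_h(n) = A·(6)^n.
Try particular g_p(n) = pn + q. Substituting:
  pn + q = 6(p(n-1) + q) - 5n + 1.
Matching the n-coefficient: p = 6p - 5 ⇒ p = 1.
Matching constants: q = -6p + 6q + 1 ⇒ q = 1.
General: g(n) = A·(6)^n + n + 1.
Apply g(0) = 6: A + 1 = 6 ⇒ A = 5.
So g(n) = 5 \cdot 6^{n} + n + 1.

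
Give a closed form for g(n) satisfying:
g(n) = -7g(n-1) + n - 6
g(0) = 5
First-order linear with linear forcing.
Homogeneous solution: g_h(n) = A·(-7)^n.
Try particular g_p(n) = pn + q. Substituting:
  pn + q = -7(p(n-1) + q) + n - 6.
Matching the n-coefficient: p = -7p + 1 ⇒ p = \frac{1}{8}.
Matching constants: q = 7p - 7q - 6 ⇒ q = - \frac{41}{64}.
General: g(n) = A·(-7)^n + \frac{n}{8} - \frac{41}{64}.
Apply g(0) = 5: A - \frac{41}{64} = 5 ⇒ A = \frac{361}{64}.
So g(n) = \frac{361 \left(-7\right)^{n}}{64} + \frac{n}{8} - \frac{41}{64}.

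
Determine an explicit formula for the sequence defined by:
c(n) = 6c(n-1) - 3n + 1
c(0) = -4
First-order linear with linear forcing.
Homogeneous solution: c_h(n) = A·(6)^n.
Try particular c_p(n) = pn + q. Substituting:
  pn + q = 6(p(n-1) + q) - 3n + 1.
Matching the n-coefficient: p = 6p - 3 ⇒ p = \frac{3}{5}.
Matching constants: q = -6p + 6q + 1 ⇒ q = \frac{13}{25}.
General: c(n) = A·(6)^n + \frac{3 n}{5} + \frac{13}{25}.
Apply c(0) = -4: A + \frac{13}{25} = -4 ⇒ A = - \frac{113}{25}.
So c(n) = - \frac{113 \cdot 6^{n}}{25} + \frac{3 n}{5} + \frac{13}{25}.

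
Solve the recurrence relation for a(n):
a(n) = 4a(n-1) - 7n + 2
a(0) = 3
First-order linear with linear forcing.
Homogeneous solution: a_h(n) = A·(4)^n.
Try particular a_p(n) = pn + q. Substituting:
  pn + q = 4(p(n-1) + q) - 7n + 2.
Matching the n-coefficient: p = 4p - 7 ⇒ p = \frac{7}{3}.
Matching constants: q = -4p + 4q + 2 ⇒ q = \frac{22}{9}.
General: a(n) = A·(4)^n + \frac{7 n}{3} + \frac{22}{9}.
Apply a(0) = 3: A + \frac{22}{9} = 3 ⇒ A = \frac{5}{9}.
So a(n) = \frac{5 \cdot 4^{n}}{9} + \frac{7 n}{3} + \frac{22}{9}.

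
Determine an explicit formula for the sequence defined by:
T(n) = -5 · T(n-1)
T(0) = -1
Pure geometric recurrence with ratio -5.
By induction T(n) = T(0) · (-5)^n = - \left(-5\right)^{n}.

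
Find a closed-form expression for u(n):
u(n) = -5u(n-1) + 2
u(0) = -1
First-order linear non-homogeneous.
Homogeneous solution: u_h(n) = A·(-5)^n.
Try constant particular solution u_p = K: K = -5K + 2 ⇒ K = \frac{1}{3}.
General: u(n) = A·(-5)^n + \frac{1}{3}.
Apply u(0) = -1: A + \frac{1}{3} = -1 ⇒ A = - \frac{4}{3}.
So u(n) = \frac{1}{3} - \frac{4 \left(-5\right)^{n}}{3}.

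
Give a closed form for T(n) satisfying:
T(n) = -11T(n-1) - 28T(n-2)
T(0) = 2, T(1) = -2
Characteristic equation: x² + 11x + 28 = 0, which factors as (x - (-4))(x - (-7)) = 0.
Roots r₁ = -4, r₂ = -7 (distinct).
General solution: T(n) = A·(-4)^n + B·(-7)^n.
From T(0) = 2: A + B = 2.
From T(1) = -2: -4A - 7B = -2.
Solving: A = 4, B = -2.
So T(n) = 4 \left(-4\right)^{n} - 2 \left(-7\right)^{n}.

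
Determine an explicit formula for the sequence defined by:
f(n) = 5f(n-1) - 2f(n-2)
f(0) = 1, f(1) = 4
Characteristic equation: x² - 5x + 2 = 0.
Discriminant Δ = (5)² + 4·(-2) = 17.
Roots r₁,₂ = (5 ± √17)/2, so r₁ = \frac{\sqrt{17}}{2} + \frac{5}{2}, r₂ = \frac{5}{2} - \frac{\sqrt{17}}{2}.
General solution: f(n) = A·r₁^n + B·r₂^n.
From the initial conditions, A + B = 1 and r₁A + r₂B = 4.
Since r₁ - r₂ = √17: A = (4 - (1)r₂)/√17 = \frac{3 \sqrt{17}}{34} + \frac{1}{2}, and B = 1 - A = \frac{1}{2} - \frac{3 \sqrt{17}}{34}.
So f(n) = \left(\frac{3 \sqrt{17}}{34} + \frac{1}{2}\right)\left(\frac{\sqrt{17}}{2} + \frac{5}{2}\right)^n + \left(\frac{1}{2} - \frac{3 \sqrt{17}}{34}\right)\left(\frac{5}{2} - \frac{\sqrt{17}}{2}\right)^n.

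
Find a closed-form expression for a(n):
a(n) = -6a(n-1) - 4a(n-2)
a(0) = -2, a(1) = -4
Characteristic equation: x² + 6x + 4 = 0.
Discriminant Δ = (-6)² + 4·(-4) = 20.
Roots r₁,₂ = (-6 ± √20)/2, so r₁ = -3 + \sqrt{5}, r₂ = -3 - \sqrt{5}.
General solution: a(n) = A·r₁^n + B·r₂^n.
From the initial conditions, A + B = -2 and r₁A + r₂B = -4.
Since r₁ - r₂ = √20: A = (-4 - (-2)r₂)/√20 = - \sqrt{5} - 1, and B = -2 - A = -1 + \sqrt{5}.
So a(n) = \left(- \sqrt{5} - 1\right)\left(-3 + \sqrt{5}\right)^n + \left(-1 + \sqrt{5}\right)\left(-3 - \sqrt{5}\right)^n.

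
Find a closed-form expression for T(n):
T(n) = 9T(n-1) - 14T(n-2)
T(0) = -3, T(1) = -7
Characteristic equation: x² - 9x + 14 = 0, which factors as (x - (7))(x - (2)) = 0.
Roots r₁ = 7, r₂ = 2 (distinct).
General solution: T(n) = A·(7)^n + B·(2)^n.
From T(0) = -3: A + B = -3.
From T(1) = -7: 7A + 2B = -7.
Solving: A = - \frac{1}{5}, B = - \frac{14}{5}.
So T(n) = - \frac{14 \cdot 2^{n}}{5} - \frac{7^{n}}{5}.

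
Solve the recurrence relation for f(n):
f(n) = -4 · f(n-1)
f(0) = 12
Pure geometric recurrence with ratio -4.
By induction f(n) = f(0) · (-4)^n = 12 \left(-4\right)^{n}.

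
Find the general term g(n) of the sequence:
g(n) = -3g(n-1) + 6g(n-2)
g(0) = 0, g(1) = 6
Characteristic equation: x² + 3x - 6 = 0.
Discriminant Δ = (-3)² + 4·(6) = 33.
Roots r₁,₂ = (-3 ± √33)/2, so r₁ = - \frac{3}{2} + \frac{\sqrt{33}}{2}, r₂ = - \frac{\sqrt{33}}{2} - \frac{3}{2}.
General solution: g(n) = A·r₁^n + B·r₂^n.
From the initial conditions, A + B = 0 and r₁A + r₂B = 6.
Since r₁ - r₂ = √33: A = (6 - (0)r₂)/√33 = \frac{2 \sqrt{33}}{11}, and B = 0 - A = - \frac{2 \sqrt{33}}{11}.
So g(n) = \left(\frac{2 \sqrt{33}}{11}\right)\left(- \frac{3}{2} + \frac{\sqrt{33}}{2}\right)^n + \left(- \frac{2 \sqrt{33}}{11}\right)\left(- \frac{\sqrt{33}}{2} - \frac{3}{2}\right)^n.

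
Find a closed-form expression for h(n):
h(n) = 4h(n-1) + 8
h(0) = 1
First-order linear non-homogeneous.
Homogeneous solution: h_h(n) = A·(4)^n.
Try constant particular solution h_p = K: K = 4K + 8 ⇒ K = - \frac{8}{3}.
General: h(n) = A·(4)^n - \frac{8}{3}.
Apply h(0) = 1: A - \frac{8}{3} = 1 ⇒ A = \frac{11}{3}.
So h(n) = \frac{11 \cdot 4^{n}}{3} - \frac{8}{3}.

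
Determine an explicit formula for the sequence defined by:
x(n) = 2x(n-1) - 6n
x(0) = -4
First-order linear with linear forcing.
Homogeneous solution: x_h(n) = A·(2)^n.
Try particular x_p(n) = pn + q. Substituting:
  pn + q = 2(p(n-1) + q) - 6n.
Matching the n-coefficient: p = 2p - 6 ⇒ p = 6.
Matching constants: q = -2p + 2q ⇒ q = 12.
General: x(n) = A·(2)^n + 6 n + 12.
Apply x(0) = -4: A + 12 = -4 ⇒ A = -16.
So x(n) = - 16 \cdot 2^{n} + 6 n + 12.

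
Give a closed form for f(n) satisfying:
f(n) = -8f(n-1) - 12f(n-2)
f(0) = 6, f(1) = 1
Characteristic equation: x² + 8x + 12 = 0, which factors as (x - (-2))(x - (-6)) = 0.
Roots r₁ = -2, r₂ = -6 (distinct).
General solution: f(n) = A·(-2)^n + B·(-6)^n.
From f(0) = 6: A + B = 6.
From f(1) = 1: -2A - 6B = 1.
Solving: A = \frac{37}{4}, B = - \frac{13}{4}.
So f(n) = \frac{37 \left(-2\right)^{n}}{4} - \frac{13 \left(-6\right)^{n}}{4}.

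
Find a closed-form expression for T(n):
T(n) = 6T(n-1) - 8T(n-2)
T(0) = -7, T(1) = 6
Characteristic equation: x² - 6x + 8 = 0, which factors as (x - (4))(x - (2)) = 0.
Roots r₁ = 4, r₂ = 2 (distinct).
General solution: T(n) = A·(4)^n + B·(2)^n.
From T(0) = -7: A + B = -7.
From T(1) = 6: 4A + 2B = 6.
Solving: A = 10, B = -17.
So T(n) = - 17 \cdot 2^{n} + 10 \cdot 4^{n}.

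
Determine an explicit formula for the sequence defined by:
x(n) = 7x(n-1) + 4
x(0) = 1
First-order linear non-homogeneous.
Homogeneous solution: x_h(n) = A·(7)^n.
Try constant particular solution x_p = K: K = 7K + 4 ⇒ K = - \frac{2}{3}.
General: x(n) = A·(7)^n - \frac{2}{3}.
Apply x(0) = 1: A - \frac{2}{3} = 1 ⇒ A = \frac{5}{3}.
So x(n) = \frac{5 \cdot 7^{n}}{3} - \frac{2}{3}.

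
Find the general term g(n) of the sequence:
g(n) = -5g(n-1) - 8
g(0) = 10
First-order linear non-homogeneous.
Homogeneous solution: g_h(n) = A·(-5)^n.
Try constant particular solution g_p = K: K = -5K - 8 ⇒ K = - \frac{4}{3}.
General: g(n) = A·(-5)^n - \frac{4}{3}.
Apply g(0) = 10: A - \frac{4}{3} = 10 ⇒ A = \frac{34}{3}.
So g(n) = \frac{34 \left(-5\right)^{n}}{3} - \frac{4}{3}.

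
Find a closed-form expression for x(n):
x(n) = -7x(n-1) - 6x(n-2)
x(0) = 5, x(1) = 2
Characteristic equation: x² + 7x + 6 = 0, which factors as (x - (-6))(x - (-1)) = 0.
Roots r₁ = -6, r₂ = -1 (distinct).
General solution: x(n) = A·(-6)^n + B·(-1)^n.
From x(0) = 5: A + B = 5.
From x(1) = 2: -6A - B = 2.
Solving: A = - \frac{7}{5}, B = \frac{32}{5}.
So x(n) = \frac{32 \left(-1\right)^{n}}{5} - \frac{7 \left(-6\right)^{n}}{5}.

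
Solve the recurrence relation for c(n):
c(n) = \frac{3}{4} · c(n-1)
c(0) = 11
Pure geometric recurrence with ratio \frac{3}{4}.
By induction c(n) = c(0) · (\frac{3}{4})^n = 11 \left(\frac{3}{4}\right)^{n}.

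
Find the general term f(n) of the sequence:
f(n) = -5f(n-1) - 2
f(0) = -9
First-order linear non-homogeneous.
Homogeneous solution: f_h(n) = A·(-5)^n.
Try constant particular solution f_p = K: K = -5K - 2 ⇒ K = - \frac{1}{3}.
General: f(n) = A·(-5)^n - \frac{1}{3}.
Apply f(0) = -9: A - \frac{1}{3} = -9 ⇒ A = - \frac{26}{3}.
So f(n) = - \frac{26 \left(-5\right)^{n}}{3} - \frac{1}{3}.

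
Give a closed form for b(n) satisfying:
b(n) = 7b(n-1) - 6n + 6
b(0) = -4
First-order linear with linear forcing.
Homogeneous solution: b_h(n) = A·(7)^n.
Try particular b_p(n) = pn + q. Substituting:
  pn + q = 7(p(n-1) + q) - 6n + 6.
Matching the n-coefficient: p = 7p - 6 ⇒ p = 1.
Matching constants: q = -7p + 7q + 6 ⇒ q = \frac{1}{6}.
General: b(n) = A·(7)^n + n + \frac{1}{6}.
Apply b(0) = -4: A + \frac{1}{6} = -4 ⇒ A = - \frac{25}{6}.
So b(n) = - \frac{25 \cdot 7^{n}}{6} + n + \frac{1}{6}.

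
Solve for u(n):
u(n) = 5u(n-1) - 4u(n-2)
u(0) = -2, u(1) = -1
Characteristic equation: x² - 5x + 4 = 0, which factors as (x - (1))(x - (4)) = 0.
Roots r₁ = 1, r₂ = 4 (distinct).
General solution: u(n) = A·(1)^n + B·(4)^n.
From u(0) = -2: A + B = -2.
From u(1) = -1: A + 4B = -1.
Solving: A = - \frac{7}{3}, B = \frac{1}{3}.
So u(n) = \frac{4^{n}}{3} - \frac{7}{3}.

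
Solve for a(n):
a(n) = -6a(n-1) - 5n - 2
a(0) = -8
First-order linear with linear forcing.
Homogeneous solution: a_h(n) = A·(-6)^n.
Try particular a_p(n) = pn + q. Substituting:
  pn + q = -6(p(n-1) + q) - 5n - 2.
Matching the n-coefficient: p = -6p - 5 ⇒ p = - \frac{5}{7}.
Matching constants: q = 6p - 6q - 2 ⇒ q = - \frac{44}{49}.
General: a(n) = A·(-6)^n - \frac{5 n}{7} - \frac{44}{49}.
Apply a(0) = -8: A - \frac{44}{49} = -8 ⇒ A = - \frac{348}{49}.
So a(n) = - \frac{348 \left(-6\right)^{n}}{49} - \frac{5 n}{7} - \frac{44}{49}.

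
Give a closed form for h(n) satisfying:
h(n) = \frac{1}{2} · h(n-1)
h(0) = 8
Pure geometric recurrence with ratio \frac{1}{2}.
By induction h(n) = h(0) · (\frac{1}{2})^n = 8 \cdot 2^{- n}.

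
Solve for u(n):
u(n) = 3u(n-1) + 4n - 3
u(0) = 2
First-order linear with linear forcing.
Homogeneous solution: u_h(n) = A·(3)^n.
Try particular u_p(n) = pn + q. Substituting:
  pn + q = 3(p(n-1) + q) + 4n - 3.
Matching the n-coefficient: p = 3p + 4 ⇒ p = -2.
Matching constants: q = -3p + 3q - 3 ⇒ q = - \frac{3}{2}.
General: u(n) = A·(3)^n - 2 n - \frac{3}{2}.
Apply u(0) = 2: A - \frac{3}{2} = 2 ⇒ A = \frac{7}{2}.
So u(n) = \frac{7 \cdot 3^{n}}{2} - 2 n - \frac{3}{2}.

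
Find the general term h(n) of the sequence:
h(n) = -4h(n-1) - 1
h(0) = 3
First-order linear non-homogeneous.
Homogeneous solution: h_h(n) = A·(-4)^n.
Try constant particular solution h_p = K: K = -4K - 1 ⇒ K = - \frac{1}{5}.
General: h(n) = A·(-4)^n - \frac{1}{5}.
Apply h(0) = 3: A - \frac{1}{5} = 3 ⇒ A = \frac{16}{5}.
So h(n) = \frac{16 \left(-4\right)^{n}}{5} - \frac{1}{5}.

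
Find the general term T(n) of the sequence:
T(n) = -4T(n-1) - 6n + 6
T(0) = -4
First-order linear with linear forcing.
Homogeneous solution: T_h(n) = A·(-4)^n.
Try particular T_p(n) = pn + q. Substituting:
  pn + q = -4(p(n-1) + q) - 6n + 6.
Matching the n-coefficient: p = -4p - 6 ⇒ p = - \frac{6}{5}.
Matching constants: q = 4p - 4q + 6 ⇒ q = \frac{6}{25}.
General: T(n) = A·(-4)^n - \frac{6 n}{5} + \frac{6}{25}.
Apply T(0) = -4: A + \frac{6}{25} = -4 ⇒ A = - \frac{106}{25}.
So T(n) = - \frac{106 \left(-4\right)^{n}}{25} - \frac{6 n}{5} + \frac{6}{25}.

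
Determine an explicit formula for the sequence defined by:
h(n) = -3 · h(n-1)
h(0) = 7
Pure geometric recurrence with ratio -3.
By induction h(n) = h(0) · (-3)^n = 7 \left(-3\right)^{n}.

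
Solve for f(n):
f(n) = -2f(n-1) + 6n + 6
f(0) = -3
First-order linear with linear forcing.
Homogeneous solution: f_h(n) = A·(-2)^n.
Try particular f_p(n) = pn + q. Substituting:
  pn + q = -2(p(n-1) + q) + 6n + 6.
Matching the n-coefficient: p = -2p + 6 ⇒ p = 2.
Matching constants: q = 2p - 2q + 6 ⇒ q = \frac{10}{3}.
General: f(n) = A·(-2)^n + 2 n + \frac{10}{3}.
Apply f(0) = -3: A + \frac{10}{3} = -3 ⇒ A = - \frac{19}{3}.
So f(n) = - \frac{19 \left(-2\right)^{n}}{3} + 2 n + \frac{10}{3}.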